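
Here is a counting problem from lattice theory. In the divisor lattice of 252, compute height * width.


Height = length of longest chain minus 1; width = size of largest antichain.
A maximum chain: 1 | 7 | 21 | 63 | 126 | 252  (height 5).
A maximum antichain: {4, 6, 9, 14, 21}  (width 5).
Product = 5 * 5 = 25


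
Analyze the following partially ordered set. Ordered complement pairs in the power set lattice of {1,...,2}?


Complement pair (a,b): a meet b = bottom, a join b = top.
Here: A intersect B = {} and A union B = {1,...,2}.
Pairs found: ({},{1,2}), ({1},{2}), ({2},{1}), ({1,2},{})
Total ordered pairs: 4


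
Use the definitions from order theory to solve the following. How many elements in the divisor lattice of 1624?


Divisors of 1624: [1, 2, 4, 7, 8, 14, 28, 29, 56, 58, 116, 203, 232, 406, 812, 1624]
Count: 16


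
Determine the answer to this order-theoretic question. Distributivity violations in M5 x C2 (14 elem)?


Distributive law: a ^ (b v c) = (a ^ b) v (a ^ c).
Check all 14^3 = 2744 ordered triples (a,b,c).
  e.g. a=(a1,0), b=(a2,0), c=(a3,0): lhs=(a1,0) != rhs=(0,0)
  e.g. a=(a1,0), b=(a2,0), c=(a3,1): lhs=(a1,0) != rhs=(0,0)
Total violating triples: 480


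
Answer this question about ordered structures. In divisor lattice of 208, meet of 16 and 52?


In a divisor lattice, meet = gcd (greatest common divisor).
By Euclidean algorithm or factoring: gcd(16,52) = 4


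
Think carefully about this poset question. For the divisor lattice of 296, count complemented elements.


An element a is complemented if some b has a meet b = bottom, a join b = top.
a is complemented iff gcd(a, n/a)=1, i.e. a is a unitary divisor of 296.
Complemented elements: 1, 8, 37, 296
Count: 4


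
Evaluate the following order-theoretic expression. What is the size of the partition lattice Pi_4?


B(n) = number of set partitions of an n-element set.
B(n) satisfies the recurrence: B(n+1) = sum_k C(n,k)*B(k).
B(4) = 15


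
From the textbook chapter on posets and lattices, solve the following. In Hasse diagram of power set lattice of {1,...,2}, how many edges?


A cover relation a -< b holds when a < b with no c strictly between.
Cover relations:
  {} -< {1}
  {} -< {2}
  {1} -< {1,2}
  {2} -< {1,2}
Total: 4


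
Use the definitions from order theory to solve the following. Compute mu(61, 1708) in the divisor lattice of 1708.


In a divisor lattice, mu(a,b) = mu(b/a) where mu is the classical Mobius function.
b/a = 1708/61 = 28
Prime factorization of 28: primes [2, 7]
28 is not squarefree, so mu(28) = 0


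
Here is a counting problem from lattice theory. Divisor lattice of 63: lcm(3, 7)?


Join=lcm.
gcd(3,7)=1
lcm=21


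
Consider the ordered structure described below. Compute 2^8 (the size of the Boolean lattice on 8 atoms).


Power set = 2^n.
2^8 = 256


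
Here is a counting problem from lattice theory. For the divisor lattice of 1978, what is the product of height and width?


Height = length of longest chain minus 1; width = size of largest antichain.
A maximum chain: 1 | 43 | 989 | 1978  (height 3).
A maximum antichain: {2, 23, 43}  (width 3).
Product = 3 * 3 = 9


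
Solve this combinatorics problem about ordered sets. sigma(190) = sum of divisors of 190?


sigma(n) = sum of divisors.
Divisors of 190: [1, 2, 5, 10, 19, 38, 95, 190]
Sum = 360


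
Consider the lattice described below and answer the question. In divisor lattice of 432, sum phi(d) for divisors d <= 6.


Divisors of 432 up to 6: [1, 2, 3, 4, 6]
phi values: [1, 1, 2, 2, 2]
Sum = 8


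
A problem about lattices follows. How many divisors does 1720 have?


Divisors of 1720: [1, 2, 4, 5, 8, 10, 20, 40, 43, 86, 172, 215, 344, 430, 860, 1720]
Count: 16


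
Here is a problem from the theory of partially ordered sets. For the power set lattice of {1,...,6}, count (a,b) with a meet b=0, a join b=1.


Complement pair (a,b): a meet b = bottom, a join b = top.
Here: A intersect B = {} and A union B = {1,...,6}.
Pairs found: ({},{1,2,3,4,5,6}), ({1},{2,3,4,5,6}), ({2},{1,3,4,5,6}), ({3},{1,2,4,5,6}), ... (60 more)
Total ordered pairs: 64


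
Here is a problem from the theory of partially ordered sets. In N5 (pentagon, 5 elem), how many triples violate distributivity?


Distributive law: a ^ (b v c) = (a ^ b) v (a ^ c).
Check all 5^3 = 125 ordered triples (a,b,c).
  e.g. a=b, b=a, c=c: lhs=b != rhs=a
  e.g. a=b, b=c, c=a: lhs=b != rhs=a
Total violating triples: 2


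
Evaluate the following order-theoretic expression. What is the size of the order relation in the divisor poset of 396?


The order relation is {(a,b) : a <= b}, reflexive so it includes (a,a).
Examples: (1,1), (1,11), (1,12), (1,132), (1,18), ...
Total ordered pairs: 108


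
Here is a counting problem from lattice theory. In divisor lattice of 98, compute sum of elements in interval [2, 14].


Interval [2,14] in divisors of 98: [2, 14]
Sum = 16


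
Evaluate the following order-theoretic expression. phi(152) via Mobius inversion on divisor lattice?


phi(n) = n * prod_{p|n} (1 - 1/p).
Prime divisors of 152: [2, 19]
phi(152) = 152 * (1 - 1/2) * (1 - 1/19)
phi(152) = 72


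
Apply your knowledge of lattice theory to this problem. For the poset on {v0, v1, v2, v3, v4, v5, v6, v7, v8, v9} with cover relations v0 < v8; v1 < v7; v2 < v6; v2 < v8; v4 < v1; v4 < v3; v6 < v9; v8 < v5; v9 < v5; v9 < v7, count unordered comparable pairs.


A comparable pair {a,b} has a < b or b < a in the order.
Count unordered pairs where one element is strictly below the other.
Examples: {v0,v5}, {v0,v8}, {v1,v4}, {v1,v7}, ...
Total comparable pairs: 17


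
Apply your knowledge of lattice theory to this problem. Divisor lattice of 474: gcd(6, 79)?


Meet=gcd.
gcd(6,79)=1


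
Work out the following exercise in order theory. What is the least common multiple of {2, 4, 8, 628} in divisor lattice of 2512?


In a divisor lattice, join = lcm (least common multiple).
Compute lcm iteratively: start with first element, then lcm(current, next).
Elements: [2, 4, 8, 628]
lcm(2,4) = 4
lcm(4,8) = 8
lcm(8,628) = 1256
Final lcm = 1256


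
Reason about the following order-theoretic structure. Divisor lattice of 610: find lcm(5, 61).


In a divisor lattice, join = lcm (least common multiple).
gcd(5,61) = 1
lcm(5,61) = 5*61/gcd = 305/1 = 305


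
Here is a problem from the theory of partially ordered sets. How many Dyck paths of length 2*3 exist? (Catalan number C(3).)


C(n) = C(2n, n) / (n+1).
C(6, 3) = 20
C(3) = 20 / 4 = 5


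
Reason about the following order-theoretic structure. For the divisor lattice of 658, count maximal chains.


A maximal chain goes from the minimum element to a maximal element via cover relations.
Counting all min-to-max paths in the cover graph.
Total maximal chains: 6


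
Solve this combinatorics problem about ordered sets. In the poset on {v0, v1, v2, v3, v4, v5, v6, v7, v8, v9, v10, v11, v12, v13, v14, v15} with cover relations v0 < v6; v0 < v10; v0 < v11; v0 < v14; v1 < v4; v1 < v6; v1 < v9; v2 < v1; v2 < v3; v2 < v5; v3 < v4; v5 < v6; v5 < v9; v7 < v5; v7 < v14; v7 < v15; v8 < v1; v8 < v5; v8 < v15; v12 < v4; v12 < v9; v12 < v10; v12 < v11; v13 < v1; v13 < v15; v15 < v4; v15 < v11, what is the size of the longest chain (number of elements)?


A chain is a totally ordered subset; we count the number of elements in a maximum chain.
Compute, for each element x, the size of the longest chain ending at x:
  v0: 1
  v2: 1
  v7: 1
  v8: 1
  v12: 1
  v13: 1
  ...
A maximum chain: v2 < v1 < v4
Number of elements in the longest chain: 3


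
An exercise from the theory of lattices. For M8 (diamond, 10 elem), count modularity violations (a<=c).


Modular law: if a <= c then a v (b ^ c) = (a v b) ^ c.
Check all triples (a,b,c) with a <= c among 10 elements.
This lattice is modular (diamonds M_m and their chain-products are modular).
Total violating triples: 0


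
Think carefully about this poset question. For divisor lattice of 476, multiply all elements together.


Divisors of 476: [1, 2, 4, 7, 14, 17, 28, 34, 68, 119, 238, 476]
Product = n^(d(n)/2) = 476^(12/2)
Product = 11631660463230976


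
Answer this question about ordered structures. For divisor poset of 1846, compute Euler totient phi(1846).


phi(n) = n * prod_{p|n} (1 - 1/p).
Prime divisors of 1846: [2, 13, 71]
phi(1846) = 1846 * (1 - 1/2) * (1 - 1/13) * (1 - 1/71)
phi(1846) = 840


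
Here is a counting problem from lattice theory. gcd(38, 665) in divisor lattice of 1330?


Meet=gcd.
gcd(38,665)=19


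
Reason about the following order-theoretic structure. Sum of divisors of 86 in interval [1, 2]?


Interval [1,2] in divisors of 86: [1, 2]
Sum = 3


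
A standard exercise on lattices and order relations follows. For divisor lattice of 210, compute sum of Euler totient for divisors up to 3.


Divisors of 210 up to 3: [1, 2, 3]
phi values: [1, 1, 2]
Sum = 4


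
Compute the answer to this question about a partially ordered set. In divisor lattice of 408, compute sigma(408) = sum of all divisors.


sigma(n) = sum of divisors.
Divisors of 408: [1, 2, 3, 4, 6, 8, 12, 17, 24, 34, 51, 68, 102, 136, 204, 408]
Sum = 1080


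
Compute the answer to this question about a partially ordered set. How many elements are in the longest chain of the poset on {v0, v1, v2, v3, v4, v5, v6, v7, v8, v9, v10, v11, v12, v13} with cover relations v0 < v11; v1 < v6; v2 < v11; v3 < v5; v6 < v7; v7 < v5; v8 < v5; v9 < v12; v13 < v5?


A chain is a totally ordered subset; we count the number of elements in a maximum chain.
Compute, for each element x, the size of the longest chain ending at x:
  v0: 1
  v1: 1
  v2: 1
  v3: 1
  v4: 1
  v8: 1
  ...
A maximum chain: v1 < v6 < v7 < v5
Number of elements in the longest chain: 4


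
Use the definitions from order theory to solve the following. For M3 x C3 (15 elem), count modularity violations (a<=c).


Modular law: if a <= c then a v (b ^ c) = (a v b) ^ c.
Check all triples (a,b,c) with a <= c among 15 elements.
This lattice is modular (diamonds M_m and their chain-products are modular).
Total violating triples: 0


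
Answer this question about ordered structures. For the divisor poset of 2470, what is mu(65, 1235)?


In a divisor lattice, mu(a,b) = mu(b/a) where mu is the classical Mobius function.
b/a = 1235/65 = 19
Prime factorization of 19: primes [19]
19 is squarefree with 1 prime factor(s), so mu(19) = (-1)^1 = -1


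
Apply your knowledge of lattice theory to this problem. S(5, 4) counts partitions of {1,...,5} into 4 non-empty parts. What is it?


S(n,k) = k*S(n-1,k) + S(n-1,k-1).
S(4,4) = 1, S(4,3) = 6
S(5,4) = 4*1 + 6 = 4 + 6
S(5,4) = 10


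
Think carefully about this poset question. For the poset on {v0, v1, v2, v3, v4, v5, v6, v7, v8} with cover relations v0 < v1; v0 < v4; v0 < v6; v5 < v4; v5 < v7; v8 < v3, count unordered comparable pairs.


A comparable pair {a,b} has a < b or b < a in the order.
Count unordered pairs where one element is strictly below the other.
Examples: {v0,v1}, {v0,v4}, {v0,v6}, {v3,v8}, ...
Total comparable pairs: 6


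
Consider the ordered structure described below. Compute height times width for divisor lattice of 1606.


Height = length of longest chain minus 1; width = size of largest antichain.
A maximum chain: 1 | 73 | 803 | 1606  (height 3).
A maximum antichain: {2, 11, 73}  (width 3).
Product = 3 * 3 = 9


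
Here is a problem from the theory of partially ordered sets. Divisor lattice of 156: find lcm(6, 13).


In a divisor lattice, join = lcm (least common multiple).
gcd(6,13) = 1
lcm(6,13) = 6*13/gcd = 78/1 = 78


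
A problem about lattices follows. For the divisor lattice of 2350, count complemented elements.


An element a is complemented if some b has a meet b = bottom, a join b = top.
a is complemented iff gcd(a, n/a)=1, i.e. a is a unitary divisor of 2350.
Complemented elements: 1, 2, 25, 47, 50, 94, ... (2 more)
Count: 8


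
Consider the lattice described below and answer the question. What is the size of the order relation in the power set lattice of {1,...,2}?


The order relation is {(a,b) : a <= b}, reflexive so it includes (a,a).
Examples: ({},{}), ({},{1,2}), ({},{1}), ({},{2}), ({1,2},{1,2}), ...
Total ordered pairs: 9


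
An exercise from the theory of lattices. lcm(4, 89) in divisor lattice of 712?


Join=lcm.
gcd(4,89)=1
lcm=356


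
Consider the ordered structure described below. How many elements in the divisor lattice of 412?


Divisors of 412: [1, 2, 4, 103, 206, 412]
Count: 6


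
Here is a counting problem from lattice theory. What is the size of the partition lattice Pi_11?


B(n) = number of set partitions of an n-element set.
B(n) satisfies the recurrence: B(n+1) = sum_k C(n,k)*B(k).
B(11) = 678570


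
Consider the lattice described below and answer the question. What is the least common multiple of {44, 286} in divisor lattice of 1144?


In a divisor lattice, join = lcm (least common multiple).
Compute lcm iteratively: start with first element, then lcm(current, next).
Elements: [44, 286]
lcm(44,286) = 572
Final lcm = 572


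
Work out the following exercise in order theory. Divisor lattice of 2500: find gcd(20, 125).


In a divisor lattice, meet = gcd (greatest common divisor).
By Euclidean algorithm or factoring: gcd(20,125) = 5


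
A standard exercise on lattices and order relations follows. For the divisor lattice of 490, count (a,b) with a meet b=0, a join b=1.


Complement pair (a,b): a meet b = bottom, a join b = top.
Here: gcd(a,b)=1 and lcm(a,b)=490, i.e. a*b=490 with a,b coprime.
Pairs found: (1,490), (2,245), (5,98), (10,49), ... (4 more)
Total ordered pairs: 8


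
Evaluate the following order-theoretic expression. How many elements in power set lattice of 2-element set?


Power set = 2^n.
2^2 = 4


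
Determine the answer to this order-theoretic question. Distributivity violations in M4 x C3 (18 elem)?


Distributive law: a ^ (b v c) = (a ^ b) v (a ^ c).
Check all 18^3 = 5832 ordered triples (a,b,c).
  e.g. a=(a1,0), b=(a2,0), c=(a3,0): lhs=(a1,0) != rhs=(0,0)
  e.g. a=(a1,0), b=(a2,0), c=(a3,1): lhs=(a1,0) != rhs=(0,0)
Total violating triples: 648


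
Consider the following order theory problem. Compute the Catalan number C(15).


C(n) = C(2n, n) / (n+1).
C(30, 15) = 155117520
C(15) = 155117520 / 16 = 9694845


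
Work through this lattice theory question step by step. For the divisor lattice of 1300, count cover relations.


A cover relation a -< b holds when a < b with no c strictly between.
Cover relations:
  1 -< 2
  1 -< 5
  1 -< 13
  2 -< 4
  2 -< 10
  2 -< 26
  4 -< 20
  4 -< 52
  ...25 more
Total: 33


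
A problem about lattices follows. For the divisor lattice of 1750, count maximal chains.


A maximal chain goes from the minimum element to a maximal element via cover relations.
Counting all min-to-max paths in the cover graph.
Total maximal chains: 20


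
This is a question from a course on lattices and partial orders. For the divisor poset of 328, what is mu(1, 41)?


In a divisor lattice, mu(a,b) = mu(b/a) where mu is the classical Mobius function.
b/a = 41/1 = 41
Prime factorization of 41: primes [41]
41 is squarefree with 1 prime factor(s), so mu(41) = (-1)^1 = -1


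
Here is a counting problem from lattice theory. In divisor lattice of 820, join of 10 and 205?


In a divisor lattice, join = lcm (least common multiple).
gcd(10,205) = 5
lcm(10,205) = 10*205/gcd = 2050/5 = 410


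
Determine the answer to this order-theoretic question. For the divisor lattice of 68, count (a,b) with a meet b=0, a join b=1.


Complement pair (a,b): a meet b = bottom, a join b = top.
Here: gcd(a,b)=1 and lcm(a,b)=68, i.e. a*b=68 with a,b coprime.
Pairs found: (1,68), (4,17), (17,4), (68,1)
Total ordered pairs: 4


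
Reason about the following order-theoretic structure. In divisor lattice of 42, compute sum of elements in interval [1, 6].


Interval [1,6] in divisors of 42: [1, 2, 3, 6]
Sum = 12


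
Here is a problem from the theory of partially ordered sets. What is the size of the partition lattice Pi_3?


B(n) = number of set partitions of an n-element set.
B(n) satisfies the recurrence: B(n+1) = sum_k C(n,k)*B(k).
B(3) = 5


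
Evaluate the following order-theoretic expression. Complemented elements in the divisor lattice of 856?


An element a is complemented if some b has a meet b = bottom, a join b = top.
a is complemented iff gcd(a, n/a)=1, i.e. a is a unitary divisor of 856.
Complemented elements: 1, 8, 107, 856
Count: 4


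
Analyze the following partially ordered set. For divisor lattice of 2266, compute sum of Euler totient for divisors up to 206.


Divisors of 2266 up to 206: [1, 2, 11, 22, 103, 206]
phi values: [1, 1, 10, 10, 102, 102]
Sum = 226


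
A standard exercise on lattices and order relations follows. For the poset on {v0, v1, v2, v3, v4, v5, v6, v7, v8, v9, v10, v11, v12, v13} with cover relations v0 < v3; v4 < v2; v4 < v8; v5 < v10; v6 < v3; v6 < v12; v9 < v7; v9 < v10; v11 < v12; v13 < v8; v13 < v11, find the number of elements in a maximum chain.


A chain is a totally ordered subset; we count the number of elements in a maximum chain.
Compute, for each element x, the size of the longest chain ending at x:
  v0: 1
  v1: 1
  v4: 1
  v5: 1
  v6: 1
  v9: 1
  ...
A maximum chain: v13 < v11 < v12
Number of elements in the longest chain: 3


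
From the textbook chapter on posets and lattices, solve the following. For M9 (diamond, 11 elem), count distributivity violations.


Distributive law: a ^ (b v c) = (a ^ b) v (a ^ c).
Check all 11^3 = 1331 ordered triples (a,b,c).
  e.g. a=a1, b=a2, c=a3: lhs=a1 != rhs=0
  e.g. a=a1, b=a2, c=a4: lhs=a1 != rhs=0
Total violating triples: 504


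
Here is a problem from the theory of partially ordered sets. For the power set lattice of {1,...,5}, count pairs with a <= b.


The order relation is {(a,b) : a <= b}, reflexive so it includes (a,a).
Examples: ({},{}), ({},{1,2}), ({},{1,2,3}), ({},{1,2,3,4}), ({},{1,2,3,4,5}), ...
Total ordered pairs: 243


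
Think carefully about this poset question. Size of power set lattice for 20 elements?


Power set = 2^n.
2^20 = 1048576


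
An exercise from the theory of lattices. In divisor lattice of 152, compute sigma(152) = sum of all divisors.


sigma(n) = sum of divisors.
Divisors of 152: [1, 2, 4, 8, 19, 38, 76, 152]
Sum = 300


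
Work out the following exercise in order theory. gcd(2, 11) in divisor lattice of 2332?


Meet=gcd.
gcd(2,11)=1


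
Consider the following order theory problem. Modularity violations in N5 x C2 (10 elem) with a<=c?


Modular law: if a <= c then a v (b ^ c) = (a v b) ^ c.
Check all triples (a,b,c) with a <= c among 10 elements.
  e.g. a=(a,0), b=(c,0), c=(b,0): lhs=(a,0) != rhs=(b,0)
  e.g. a=(a,0), b=(c,1), c=(b,0): lhs=(a,0) != rhs=(b,0)
Total violating triples: 6


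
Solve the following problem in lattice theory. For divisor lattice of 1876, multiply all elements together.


Divisors of 1876: [1, 2, 4, 7, 14, 28, 67, 134, 268, 469, 938, 1876]
Product = n^(d(n)/2) = 1876^(12/2)
Product = 43591017282767589376


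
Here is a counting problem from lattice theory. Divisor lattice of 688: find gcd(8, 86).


In a divisor lattice, meet = gcd (greatest common divisor).
By Euclidean algorithm or factoring: gcd(8,86) = 2


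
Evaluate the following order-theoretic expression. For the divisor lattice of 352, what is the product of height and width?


Height = length of longest chain minus 1; width = size of largest antichain.
A maximum chain: 1 | 11 | 22 | 44 | 88 | 176 | 352  (height 6).
A maximum antichain: {2, 11}  (width 2).
Product = 6 * 2 = 12


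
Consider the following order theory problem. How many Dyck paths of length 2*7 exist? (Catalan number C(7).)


C(n) = C(2n, n) / (n+1).
C(14, 7) = 3432
C(7) = 3432 / 8 = 429


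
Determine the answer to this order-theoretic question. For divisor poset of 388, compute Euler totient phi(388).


phi(n) = n * prod_{p|n} (1 - 1/p).
Prime divisors of 388: [2, 97]
phi(388) = 388 * (1 - 1/2) * (1 - 1/97)
phi(388) = 192


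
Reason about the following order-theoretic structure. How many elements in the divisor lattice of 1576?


Divisors of 1576: [1, 2, 4, 8, 197, 394, 788, 1576]
Count: 8


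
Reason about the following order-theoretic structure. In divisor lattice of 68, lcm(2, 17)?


Join=lcm.
gcd(2,17)=1
lcm=34


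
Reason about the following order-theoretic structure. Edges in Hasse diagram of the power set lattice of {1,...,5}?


A cover relation a -< b holds when a < b with no c strictly between.
Cover relations:
  {} -< {1}
  {} -< {2}
  {} -< {3}
  {} -< {4}
  {} -< {5}
  {1} -< {1,2}
  {1} -< {1,3}
  {1} -< {1,4}
  ...72 more
Total: 80


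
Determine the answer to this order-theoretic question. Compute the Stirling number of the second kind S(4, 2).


S(n,k) = k*S(n-1,k) + S(n-1,k-1).
S(3,2) = 3, S(3,1) = 1
S(4,2) = 2*3 + 1 = 6 + 1
S(4,2) = 7


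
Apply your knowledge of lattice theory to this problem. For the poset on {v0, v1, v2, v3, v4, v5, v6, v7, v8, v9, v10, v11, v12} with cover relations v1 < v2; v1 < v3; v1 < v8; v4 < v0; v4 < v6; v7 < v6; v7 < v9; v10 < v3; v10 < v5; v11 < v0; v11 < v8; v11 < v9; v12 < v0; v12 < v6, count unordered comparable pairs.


A comparable pair {a,b} has a < b or b < a in the order.
Count unordered pairs where one element is strictly below the other.
Examples: {v0,v4}, {v0,v11}, {v0,v12}, {v1,v2}, ...
Total comparable pairs: 14


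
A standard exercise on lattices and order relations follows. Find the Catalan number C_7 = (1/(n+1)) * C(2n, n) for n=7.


C(n) = C(2n, n) / (n+1).
C(14, 7) = 3432
C(7) = 3432 / 8 = 429


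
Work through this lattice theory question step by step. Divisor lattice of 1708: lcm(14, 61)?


Join=lcm.
gcd(14,61)=1
lcm=854


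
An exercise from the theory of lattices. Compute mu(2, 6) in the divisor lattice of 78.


In a divisor lattice, mu(a,b) = mu(b/a) where mu is the classical Mobius function.
b/a = 6/2 = 3
Prime factorization of 3: primes [3]
3 is squarefree with 1 prime factor(s), so mu(3) = (-1)^1 = -1


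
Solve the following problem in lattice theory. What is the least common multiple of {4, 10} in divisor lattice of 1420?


In a divisor lattice, join = lcm (least common multiple).
Compute lcm iteratively: start with first element, then lcm(current, next).
Elements: [4, 10]
lcm(4,10) = 20
Final lcm = 20


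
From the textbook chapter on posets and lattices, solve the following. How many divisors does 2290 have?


Divisors of 2290: [1, 2, 5, 10, 229, 458, 1145, 2290]
Count: 8


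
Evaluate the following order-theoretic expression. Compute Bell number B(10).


B(n) = number of set partitions of an n-element set.
B(n) satisfies the recurrence: B(n+1) = sum_k C(n,k)*B(k).
B(10) = 115975


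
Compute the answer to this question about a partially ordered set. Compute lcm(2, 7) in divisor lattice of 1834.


In a divisor lattice, join = lcm (least common multiple).
gcd(2,7) = 1
lcm(2,7) = 2*7/gcd = 14/1 = 14


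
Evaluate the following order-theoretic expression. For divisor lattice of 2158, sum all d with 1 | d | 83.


Interval [1,83] in divisors of 2158: [1, 83]
Sum = 84


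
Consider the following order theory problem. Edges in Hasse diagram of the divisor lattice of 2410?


A cover relation a -< b holds when a < b with no c strictly between.
Cover relations:
  1 -< 2
  1 -< 5
  1 -< 241
  2 -< 10
  2 -< 482
  5 -< 10
  5 -< 1205
  10 -< 2410
  ...4 more
Total: 12


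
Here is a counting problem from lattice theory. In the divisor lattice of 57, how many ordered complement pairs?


Complement pair (a,b): a meet b = bottom, a join b = top.
Here: gcd(a,b)=1 and lcm(a,b)=57, i.e. a*b=57 with a,b coprime.
Pairs found: (1,57), (3,19), (19,3), (57,1)
Total ordered pairs: 4


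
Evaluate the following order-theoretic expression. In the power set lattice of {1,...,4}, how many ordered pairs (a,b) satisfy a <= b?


The order relation is {(a,b) : a <= b}, reflexive so it includes (a,a).
Examples: ({},{}), ({},{1,2}), ({},{1,2,3}), ({},{1,2,3,4}), ({},{1,2,4}), ...
Total ordered pairs: 81


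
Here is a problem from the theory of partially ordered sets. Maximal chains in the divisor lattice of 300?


A maximal chain goes from the minimum element to a maximal element via cover relations.
Counting all min-to-max paths in the cover graph.
Total maximal chains: 30


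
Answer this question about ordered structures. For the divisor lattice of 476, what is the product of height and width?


Height = length of longest chain minus 1; width = size of largest antichain.
A maximum chain: 1 | 17 | 119 | 238 | 476  (height 4).
A maximum antichain: {4, 14, 34, 119}  (width 4).
Product = 4 * 4 = 16


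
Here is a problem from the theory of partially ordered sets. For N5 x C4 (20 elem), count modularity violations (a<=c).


Modular law: if a <= c then a v (b ^ c) = (a v b) ^ c.
Check all triples (a,b,c) with a <= c among 20 elements.
  e.g. a=(a,0), b=(c,0), c=(b,0): lhs=(a,0) != rhs=(b,0)
  e.g. a=(a,0), b=(c,1), c=(b,0): lhs=(a,0) != rhs=(b,0)
Total violating triples: 40


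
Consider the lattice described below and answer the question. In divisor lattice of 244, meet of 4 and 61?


In a divisor lattice, meet = gcd (greatest common divisor).
By Euclidean algorithm or factoring: gcd(4,61) = 1


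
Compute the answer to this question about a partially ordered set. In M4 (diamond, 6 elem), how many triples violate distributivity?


Distributive law: a ^ (b v c) = (a ^ b) v (a ^ c).
Check all 6^3 = 216 ordered triples (a,b,c).
  e.g. a=a1, b=a2, c=a3: lhs=a1 != rhs=0
  e.g. a=a1, b=a2, c=a4: lhs=a1 != rhs=0
Total violating triples: 24


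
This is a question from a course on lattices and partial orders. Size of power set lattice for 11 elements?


Power set = 2^n.
2^11 = 2048


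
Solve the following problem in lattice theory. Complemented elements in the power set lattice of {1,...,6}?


An element a is complemented if some b has a meet b = bottom, a join b = top.
every subset A has complement S\A, so all elements are complemented.
Complemented elements: {}, {1}, {2}, {3}, {4}, {5}, ... (58 more)
Count: 64


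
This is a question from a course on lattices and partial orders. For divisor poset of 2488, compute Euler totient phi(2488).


phi(n) = n * prod_{p|n} (1 - 1/p).
Prime divisors of 2488: [2, 311]
phi(2488) = 2488 * (1 - 1/2) * (1 - 1/311)
phi(2488) = 1240


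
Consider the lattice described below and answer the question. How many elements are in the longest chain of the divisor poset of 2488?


A chain is a totally ordered subset; we count the number of elements in a maximum chain.
Compute, for each element x, the size of the longest chain ending at x:
  1: 1
  2: 2
  311: 2
  4: 3
  8: 4
  622: 3
  ...
A maximum chain: 1 < 2 < 4 < 8 < 2488
Number of elements in the longest chain: 5


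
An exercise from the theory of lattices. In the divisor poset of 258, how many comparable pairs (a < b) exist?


A comparable pair {a,b} has a < b or b < a in the order.
Count unordered pairs where one element is strictly below the other.
Examples: {1,2}, {1,3}, {1,6}, {1,43}, ...
Total comparable pairs: 19


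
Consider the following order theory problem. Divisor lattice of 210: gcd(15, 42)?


Meet=gcd.
gcd(15,42)=3


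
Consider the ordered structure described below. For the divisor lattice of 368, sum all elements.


sigma(n) = sum of divisors.
Divisors of 368: [1, 2, 4, 8, 16, 23, 46, 92, 184, 368]
Sum = 744


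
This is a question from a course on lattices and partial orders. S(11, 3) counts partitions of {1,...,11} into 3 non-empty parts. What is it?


S(n,k) = k*S(n-1,k) + S(n-1,k-1).
S(10,3) = 9330, S(10,2) = 511
S(11,3) = 3*9330 + 511 = 27990 + 511
S(11,3) = 28501


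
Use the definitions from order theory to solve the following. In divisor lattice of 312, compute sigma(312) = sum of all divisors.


sigma(n) = sum of divisors.
Divisors of 312: [1, 2, 3, 4, 6, 8, 12, 13, 24, 26, 39, 52, 78, 104, 156, 312]
Sum = 840


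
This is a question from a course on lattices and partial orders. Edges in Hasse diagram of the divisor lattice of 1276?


A cover relation a -< b holds when a < b with no c strictly between.
Cover relations:
  1 -< 2
  1 -< 11
  1 -< 29
  2 -< 4
  2 -< 22
  2 -< 58
  4 -< 44
  4 -< 116
  ...12 more
Total: 20


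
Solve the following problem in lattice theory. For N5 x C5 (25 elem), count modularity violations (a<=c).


Modular law: if a <= c then a v (b ^ c) = (a v b) ^ c.
Check all triples (a,b,c) with a <= c among 25 elements.
  e.g. a=(a,0), b=(c,0), c=(b,0): lhs=(a,0) != rhs=(b,0)
  e.g. a=(a,0), b=(c,1), c=(b,0): lhs=(a,0) != rhs=(b,0)
Total violating triples: 75


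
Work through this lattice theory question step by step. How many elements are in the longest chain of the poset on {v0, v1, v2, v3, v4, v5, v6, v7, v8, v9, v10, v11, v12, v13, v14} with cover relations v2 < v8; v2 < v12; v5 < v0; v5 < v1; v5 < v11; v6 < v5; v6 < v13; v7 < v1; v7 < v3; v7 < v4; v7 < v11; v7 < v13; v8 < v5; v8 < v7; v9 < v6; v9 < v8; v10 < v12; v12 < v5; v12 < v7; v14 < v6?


A chain is a totally ordered subset; we count the number of elements in a maximum chain.
Compute, for each element x, the size of the longest chain ending at x:
  v2: 1
  v9: 1
  v10: 1
  v14: 1
  v6: 2
  v8: 2
  ...
A maximum chain: v9 < v6 < v5 < v0
Number of elements in the longest chain: 4


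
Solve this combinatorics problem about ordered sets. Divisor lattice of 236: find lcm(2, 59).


In a divisor lattice, join = lcm (least common multiple).
gcd(2,59) = 1
lcm(2,59) = 2*59/gcd = 118/1 = 118


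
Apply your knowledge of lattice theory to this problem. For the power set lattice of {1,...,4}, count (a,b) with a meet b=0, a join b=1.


Complement pair (a,b): a meet b = bottom, a join b = top.
Here: A intersect B = {} and A union B = {1,...,4}.
Pairs found: ({},{1,2,3,4}), ({1},{2,3,4}), ({2},{1,3,4}), ({3},{1,2,4}), ... (12 more)
Total ordered pairs: 16


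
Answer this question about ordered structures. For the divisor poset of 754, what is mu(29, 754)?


In a divisor lattice, mu(a,b) = mu(b/a) where mu is the classical Mobius function.
b/a = 754/29 = 26
Prime factorization of 26: primes [2, 13]
26 is squarefree with 2 prime factor(s), so mu(26) = (-1)^2 = 1


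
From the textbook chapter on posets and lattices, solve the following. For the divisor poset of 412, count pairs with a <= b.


The order relation is {(a,b) : a <= b}, reflexive so it includes (a,a).
Examples: (1,1), (1,103), (1,2), (1,206), (1,4), ...
Total ordered pairs: 18


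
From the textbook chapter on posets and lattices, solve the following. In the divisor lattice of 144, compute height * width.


Height = length of longest chain minus 1; width = size of largest antichain.
A maximum chain: 1 | 3 | 9 | 18 | 36 | 72 | 144  (height 6).
A maximum antichain: {4, 6, 9}  (width 3).
Product = 6 * 3 = 18


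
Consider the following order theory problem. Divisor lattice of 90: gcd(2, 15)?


Meet=gcd.
gcd(2,15)=1


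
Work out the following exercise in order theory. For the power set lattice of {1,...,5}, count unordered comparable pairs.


A comparable pair {a,b} has a < b or b < a in the order.
Count unordered pairs where one element is strictly below the other.
Examples: {{},{1}}, {{},{2}}, {{},{3}}, {{},{4}}, ...
Total comparable pairs: 211


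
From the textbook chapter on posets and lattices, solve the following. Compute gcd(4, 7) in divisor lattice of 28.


In a divisor lattice, meet = gcd (greatest common divisor).
By Euclidean algorithm or factoring: gcd(4,7) = 1


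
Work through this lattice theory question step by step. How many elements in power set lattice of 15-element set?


Power set = 2^n.
2^15 = 32768


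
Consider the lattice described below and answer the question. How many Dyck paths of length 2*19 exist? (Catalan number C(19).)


C(n) = C(2n, n) / (n+1).
C(38, 19) = 35345263800
C(19) = 35345263800 / 20 = 1767263190


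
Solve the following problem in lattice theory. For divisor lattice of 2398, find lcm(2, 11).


In a divisor lattice, join = lcm (least common multiple).
Compute lcm iteratively: start with first element, then lcm(current, next).
Elements: [2, 11]
lcm(2,11) = 22
Final lcm = 22


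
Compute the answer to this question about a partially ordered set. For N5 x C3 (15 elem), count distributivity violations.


Distributive law: a ^ (b v c) = (a ^ b) v (a ^ c).
Check all 15^3 = 3375 ordered triples (a,b,c).
  e.g. a=(b,0), b=(a,0), c=(c,0): lhs=(b,0) != rhs=(a,0)
  e.g. a=(b,0), b=(a,0), c=(c,1): lhs=(b,0) != rhs=(a,0)
Total violating triples: 54


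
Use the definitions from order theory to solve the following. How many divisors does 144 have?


Divisors of 144: [1, 2, 3, 4, 6, 8, 9, 12, 16, 18, 24, 36, 48, 72, 144]
Count: 15


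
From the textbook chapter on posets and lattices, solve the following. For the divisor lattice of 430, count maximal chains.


A maximal chain goes from the minimum element to a maximal element via cover relations.
Counting all min-to-max paths in the cover graph.
Total maximal chains: 6


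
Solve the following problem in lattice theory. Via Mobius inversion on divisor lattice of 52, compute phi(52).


phi(n) = n * prod_{p|n} (1 - 1/p).
Prime divisors of 52: [2, 13]
phi(52) = 52 * (1 - 1/2) * (1 - 1/13)
phi(52) = 24


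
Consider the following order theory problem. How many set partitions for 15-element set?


B(n) = number of set partitions of an n-element set.
B(n) satisfies the recurrence: B(n+1) = sum_k C(n,k)*B(k).
B(15) = 1382958545


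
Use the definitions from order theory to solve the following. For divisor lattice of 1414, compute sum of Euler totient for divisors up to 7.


Divisors of 1414 up to 7: [1, 2, 7]
phi values: [1, 1, 6]
Sum = 8


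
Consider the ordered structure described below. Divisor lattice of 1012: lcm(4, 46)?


Join=lcm.
gcd(4,46)=2
lcm=92


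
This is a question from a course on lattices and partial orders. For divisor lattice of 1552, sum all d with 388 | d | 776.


Interval [388,776] in divisors of 1552: [388, 776]
Sum = 1164


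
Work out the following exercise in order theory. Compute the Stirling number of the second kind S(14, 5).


S(n,k) = k*S(n-1,k) + S(n-1,k-1).
S(13,5) = 7508501, S(13,4) = 2532530
S(14,5) = 5*7508501 + 2532530 = 37542505 + 2532530
S(14,5) = 40075035


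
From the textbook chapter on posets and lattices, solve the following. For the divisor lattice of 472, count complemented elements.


An element a is complemented if some b has a meet b = bottom, a join b = top.
a is complemented iff gcd(a, n/a)=1, i.e. a is a unitary divisor of 472.
Complemented elements: 1, 8, 59, 472
Count: 4


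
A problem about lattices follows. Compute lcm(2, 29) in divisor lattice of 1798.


In a divisor lattice, join = lcm (least common multiple).
gcd(2,29) = 1
lcm(2,29) = 2*29/gcd = 58/1 = 58


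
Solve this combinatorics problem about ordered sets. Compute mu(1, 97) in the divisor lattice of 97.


In a divisor lattice, mu(a,b) = mu(b/a) where mu is the classical Mobius function.
b/a = 97/1 = 97
Prime factorization of 97: primes [97]
97 is squarefree with 1 prime factor(s), so mu(97) = (-1)^1 = -1


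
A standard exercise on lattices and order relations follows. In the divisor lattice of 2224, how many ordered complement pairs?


Complement pair (a,b): a meet b = bottom, a join b = top.
Here: gcd(a,b)=1 and lcm(a,b)=2224, i.e. a*b=2224 with a,b coprime.
Pairs found: (1,2224), (16,139), (139,16), (2224,1)
Total ordered pairs: 4


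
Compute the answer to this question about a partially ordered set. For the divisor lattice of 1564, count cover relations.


A cover relation a -< b holds when a < b with no c strictly between.
Cover relations:
  1 -< 2
  1 -< 17
  1 -< 23
  2 -< 4
  2 -< 34
  2 -< 46
  4 -< 68
  4 -< 92
  ...12 more
Total: 20


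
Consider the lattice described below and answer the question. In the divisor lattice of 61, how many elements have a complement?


An element a is complemented if some b has a meet b = bottom, a join b = top.
a is complemented iff gcd(a, n/a)=1, i.e. a is a unitary divisor of 61.
Complemented elements: 1, 61
Count: 2


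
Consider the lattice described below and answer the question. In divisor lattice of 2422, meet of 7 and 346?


In a divisor lattice, meet = gcd (greatest common divisor).
By Euclidean algorithm or factoring: gcd(7,346) = 1


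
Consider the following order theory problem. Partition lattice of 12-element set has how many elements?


B(n) = number of set partitions of an n-element set.
B(n) satisfies the recurrence: B(n+1) = sum_k C(n,k)*B(k).
B(12) = 4213597


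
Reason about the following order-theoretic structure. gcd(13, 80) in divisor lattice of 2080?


Meet=gcd.
gcd(13,80)=1


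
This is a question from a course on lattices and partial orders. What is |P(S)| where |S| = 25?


Power set = 2^n.
2^25 = 33554432


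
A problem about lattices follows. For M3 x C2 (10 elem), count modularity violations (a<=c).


Modular law: if a <= c then a v (b ^ c) = (a v b) ^ c.
Check all triples (a,b,c) with a <= c among 10 elements.
This lattice is modular (diamonds M_m and their chain-products are modular).
Total violating triples: 0


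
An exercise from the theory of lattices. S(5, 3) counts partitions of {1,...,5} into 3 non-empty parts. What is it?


S(n,k) = k*S(n-1,k) + S(n-1,k-1).
S(4,3) = 6, S(4,2) = 7
S(5,3) = 3*6 + 7 = 18 + 7
S(5,3) = 25


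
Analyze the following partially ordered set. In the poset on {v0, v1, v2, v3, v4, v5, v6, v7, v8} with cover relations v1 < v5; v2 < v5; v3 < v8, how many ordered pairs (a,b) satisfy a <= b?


The order relation is {(a,b) : a <= b}, reflexive so it includes (a,a).
Examples: (v0,v0), (v1,v1), (v1,v5), (v2,v2), (v2,v5), ...
Total ordered pairs: 12


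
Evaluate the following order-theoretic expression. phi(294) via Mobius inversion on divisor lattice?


phi(n) = n * prod_{p|n} (1 - 1/p).
Prime divisors of 294: [2, 3, 7]
phi(294) = 294 * (1 - 1/2) * (1 - 1/3) * (1 - 1/7)
phi(294) = 84


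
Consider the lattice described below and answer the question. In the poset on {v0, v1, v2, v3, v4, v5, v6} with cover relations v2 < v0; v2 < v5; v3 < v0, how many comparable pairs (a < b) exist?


A comparable pair {a,b} has a < b or b < a in the order.
Count unordered pairs where one element is strictly below the other.
Examples: {v0,v2}, {v0,v3}, {v2,v5}
Total comparable pairs: 3


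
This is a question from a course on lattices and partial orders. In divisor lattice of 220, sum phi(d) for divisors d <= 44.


Divisors of 220 up to 44: [1, 2, 4, 5, 10, 11, 20, 22, 44]
phi values: [1, 1, 2, 4, 4, 10, 8, 10, 20]
Sum = 60


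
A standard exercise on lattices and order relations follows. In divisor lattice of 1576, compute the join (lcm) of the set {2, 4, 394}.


In a divisor lattice, join = lcm (least common multiple).
Compute lcm iteratively: start with first element, then lcm(current, next).
Elements: [2, 4, 394]
lcm(2,4) = 4
lcm(4,394) = 788
Final lcm = 788


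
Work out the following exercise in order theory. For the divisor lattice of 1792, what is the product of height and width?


Height = length of longest chain minus 1; width = size of largest antichain.
A maximum chain: 1 | 7 | 14 | 28 | 56 | 112 | 224 | 448 | 896 | 1792  (height 9).
A maximum antichain: {2, 7}  (width 2).
Product = 9 * 2 = 18


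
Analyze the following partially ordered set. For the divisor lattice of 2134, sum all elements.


sigma(n) = sum of divisors.
Divisors of 2134: [1, 2, 11, 22, 97, 194, 1067, 2134]
Sum = 3528
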